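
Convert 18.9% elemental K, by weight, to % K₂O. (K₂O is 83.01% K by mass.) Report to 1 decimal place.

22.8% K₂O

%K₂O = 18.9 / 0.8301 = 22.7683%.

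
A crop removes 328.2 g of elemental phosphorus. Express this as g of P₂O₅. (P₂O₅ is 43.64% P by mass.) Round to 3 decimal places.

752.062 g P₂O₅

P₂O₅ = 328.2 / 0.4364 = 752.0623 g.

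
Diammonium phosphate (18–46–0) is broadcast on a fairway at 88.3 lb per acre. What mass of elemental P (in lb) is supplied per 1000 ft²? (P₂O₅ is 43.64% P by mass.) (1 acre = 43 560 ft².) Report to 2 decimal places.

0.41 lb P per thousand sq ft

P₂O₅ per acre = 88.3 × 46% = 40.618 lb.
Elemental P = 40.618 × 0.4364 = 17.7257 lb per acre.
Convert to per 1000 ft²: 17.7257 × 0.0229568 = 0.406926 lb.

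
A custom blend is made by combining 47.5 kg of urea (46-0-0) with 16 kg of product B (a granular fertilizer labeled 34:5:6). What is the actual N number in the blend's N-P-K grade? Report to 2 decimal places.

Total mass = 47.5 + 16 = 63.5 kg.
N mass = 46%×47.5 + 34%×16 = 27.29 kg.
% N = 27.29 / 63.5 = 42.9764%.

42.98% N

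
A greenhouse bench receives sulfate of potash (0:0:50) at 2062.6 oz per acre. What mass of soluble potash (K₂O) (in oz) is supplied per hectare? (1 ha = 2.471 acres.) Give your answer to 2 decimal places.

K₂O per acre = 2062.6 × 50% = 1031.3 oz.
Convert to per hectare: 1031.3 × 2.471 = 2548.342 oz.

2548.34 oz K₂O per hectare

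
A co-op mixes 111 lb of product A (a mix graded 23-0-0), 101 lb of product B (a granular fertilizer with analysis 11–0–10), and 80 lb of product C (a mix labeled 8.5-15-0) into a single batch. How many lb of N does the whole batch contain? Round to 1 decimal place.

43.4 lb N

N mass = 23%×111 + 11%×101 + 8.5%×80 = 43.44 lb.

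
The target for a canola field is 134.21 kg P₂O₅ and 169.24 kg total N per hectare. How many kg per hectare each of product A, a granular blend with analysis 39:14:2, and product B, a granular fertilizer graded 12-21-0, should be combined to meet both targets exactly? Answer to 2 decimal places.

Let a = kg of product A, b = kg of product B (per hectare).
P₂O₅: 0.14·a + 0.21·b = 134.21
N: 0.39·a + 0.12·b = 169.24
Solving simultaneously: a = 298.544, b = 440.066.

298.54 kg product A, 440.07 kg product B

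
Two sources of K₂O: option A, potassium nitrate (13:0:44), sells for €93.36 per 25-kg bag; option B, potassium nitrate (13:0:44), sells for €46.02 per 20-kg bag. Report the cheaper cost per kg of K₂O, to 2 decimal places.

€5.23 per kg K₂O (option B)

option A: K₂O per bag = 25 × 44% = 11 kg; cost = 93.36 / 11 = €8.4873/kg K₂O.
option B: K₂O per bag = 20 × 44% = 8.8 kg; cost = 46.02 / 8.8 = €5.2295/kg K₂O.
option B is cheaper.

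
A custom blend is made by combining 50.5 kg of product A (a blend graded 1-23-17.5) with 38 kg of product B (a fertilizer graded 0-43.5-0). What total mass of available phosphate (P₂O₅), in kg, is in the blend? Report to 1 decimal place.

P₂O₅ mass = 23%×50.5 + 43.5%×38 = 28.145 kg.

28.1 kg P₂O₅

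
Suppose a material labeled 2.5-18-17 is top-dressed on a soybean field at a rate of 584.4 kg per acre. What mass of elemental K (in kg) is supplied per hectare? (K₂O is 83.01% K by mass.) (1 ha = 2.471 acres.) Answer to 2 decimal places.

K₂O per acre = 584.4 × 17% = 99.348 kg.
Elemental K = 99.348 × 0.8301 = 82.4688 kg per acre.
Convert to per hectare: 82.4688 × 2.471 = 203.7803 kg.

203.78 kg K per hectare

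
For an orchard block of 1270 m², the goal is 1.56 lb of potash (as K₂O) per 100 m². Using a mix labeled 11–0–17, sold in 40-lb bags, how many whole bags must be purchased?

3 bags

Product per 100 m² = 1.56 / 17% = 9.17647 lb.
Total product = 9.17647 × 1270 / 100 = 116.541 lb.
Bags = ⌈116.541 / 40⌉ = 3.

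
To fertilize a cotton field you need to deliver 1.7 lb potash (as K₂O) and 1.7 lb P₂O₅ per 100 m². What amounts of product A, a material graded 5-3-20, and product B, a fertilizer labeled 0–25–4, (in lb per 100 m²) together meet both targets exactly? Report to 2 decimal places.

7.32 lb product A, 5.92 lb product B

Per-100 m² balance (a = product A, b = product B):
K₂O: 0.2·a + 0.04·b = 1.7
P₂O₅: 0.03·a + 0.25·b = 1.7
From row1: a = (1.7 − 0.04·b) / 0.2.
Into row2: 0.03·(1.7 − 0.04·b)/0.2 + 0.25·b = 1.7 → b = 5.92213, a = 7.31557.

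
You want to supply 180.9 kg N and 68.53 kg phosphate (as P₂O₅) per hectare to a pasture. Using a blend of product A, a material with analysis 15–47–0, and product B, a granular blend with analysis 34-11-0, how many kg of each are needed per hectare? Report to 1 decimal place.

23.7 kg product A, 521.6 kg product B

Per-hectare balance (a = product A, b = product B):
N: 0.15·a + 0.34·b = 180.9
P₂O₅: 0.47·a + 0.11·b = 68.53
Eliminate b: (row1) − 0.34/0.11·(row2) → -1.30273·a = -30.92, so a = 23.7348.
Then b = (68.53 − 0.47·23.7348) / 0.11 = 521.588.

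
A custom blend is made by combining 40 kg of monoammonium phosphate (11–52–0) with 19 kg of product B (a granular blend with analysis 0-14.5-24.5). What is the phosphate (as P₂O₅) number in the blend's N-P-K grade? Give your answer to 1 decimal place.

Total mass = 40 + 19 = 59 kg.
P₂O₅ mass = 52%×40 + 14.5%×19 = 23.555 kg.
% P₂O₅ = 23.555 / 59 = 39.9237%.

39.9% P₂O₅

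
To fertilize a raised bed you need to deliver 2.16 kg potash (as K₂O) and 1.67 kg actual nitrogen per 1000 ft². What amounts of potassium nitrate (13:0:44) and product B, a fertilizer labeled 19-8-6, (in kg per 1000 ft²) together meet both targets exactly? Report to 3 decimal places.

4.092 kg potassium nitrate, 5.989 kg product B

With a, b = kg per 1000 ft² of potassium nitrate and product B:
K₂O: 0.44·a + 0.06·b = 2.16
N: 0.13·a + 0.19·b = 1.67
Solving simultaneously: a = 4.09235, b = 5.98945.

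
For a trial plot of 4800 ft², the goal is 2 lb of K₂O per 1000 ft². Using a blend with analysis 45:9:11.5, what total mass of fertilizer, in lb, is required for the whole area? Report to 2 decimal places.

Product per 1000 ft² = 2 / 11.5% = 17.3913 lb.
Total product = 17.3913 × 4800 / 1000 = 83.4783 lb.

83.48 lb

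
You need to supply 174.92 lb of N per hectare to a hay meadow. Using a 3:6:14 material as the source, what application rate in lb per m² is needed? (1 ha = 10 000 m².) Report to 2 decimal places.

0.58 lb of product per sq m

Product per hectare = 174.92 / 3% = 5830.67 lb.
Convert to per m²: 5830.67 × 0.0001 = 0.583067 lb.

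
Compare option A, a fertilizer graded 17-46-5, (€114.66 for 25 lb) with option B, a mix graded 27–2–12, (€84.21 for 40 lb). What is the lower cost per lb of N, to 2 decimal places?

€7.80 per lb N (option B)

option A: N per bag = 25 × 17% = 4.25 lb; cost = 114.66 / 4.25 = €26.9788/lb N.
option B: N per bag = 40 × 27% = 10.8 lb; cost = 84.21 / 10.8 = €7.7972/lb N.
option B is cheaper.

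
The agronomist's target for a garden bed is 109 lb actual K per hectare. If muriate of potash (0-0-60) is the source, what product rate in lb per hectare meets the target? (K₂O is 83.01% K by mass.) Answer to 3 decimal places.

As K₂O: 109 / 0.8301 = 131.309 lb per hectare.
Product per hectare = 131.309 / 60% = 218.8491 lb.

218.849 lb of product per hectare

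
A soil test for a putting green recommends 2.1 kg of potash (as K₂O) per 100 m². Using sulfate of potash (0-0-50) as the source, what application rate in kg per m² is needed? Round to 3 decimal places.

0.042 kg of product per sq m

Product per 100 m² = 2.1 / 50% = 4.2 kg.
Convert to per m²: 4.2 × 0.01 = 0.042 kg.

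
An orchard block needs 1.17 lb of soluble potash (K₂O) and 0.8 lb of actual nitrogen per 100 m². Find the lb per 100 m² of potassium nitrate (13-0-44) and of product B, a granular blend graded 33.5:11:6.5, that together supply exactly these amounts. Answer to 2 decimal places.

Let a = lb of potassium nitrate, b = lb of product B (per 100 m²).
K₂O: 0.44·a + 0.065·b = 1.17
N: 0.13·a + 0.335·b = 0.8
Eliminate b: (row1) − 0.065/0.335·(row2) → 0.414776·a = 1.01478, so a = 2.44656.
Then b = (0.8 − 0.13·2.44656) / 0.335 = 1.43865.

2.45 lb potassium nitrate, 1.44 lb product B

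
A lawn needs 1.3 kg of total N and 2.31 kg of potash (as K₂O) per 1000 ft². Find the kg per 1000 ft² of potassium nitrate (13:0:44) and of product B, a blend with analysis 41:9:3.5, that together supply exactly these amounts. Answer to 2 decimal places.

5.13 kg potassium nitrate, 1.55 kg product B

Let a = kg of potassium nitrate, b = kg of product B (per 1000 ft²).
N: 0.13·a + 0.41·b = 1.3
K₂O: 0.44·a + 0.035·b = 2.31
From row1: a = (1.3 − 0.41·b) / 0.13.
Into row2: 0.44·(1.3 − 0.41·b)/0.13 + 0.035·b = 2.31 → b = 1.54507, a = 5.1271.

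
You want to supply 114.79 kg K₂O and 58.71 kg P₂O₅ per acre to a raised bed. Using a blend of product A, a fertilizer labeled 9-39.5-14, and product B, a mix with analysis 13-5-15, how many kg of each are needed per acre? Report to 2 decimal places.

With a, b = kg per acre of product A and product B:
K₂O: 0.14·a + 0.15·b = 114.79
P₂O₅: 0.395·a + 0.05·b = 58.71
Eliminate a: (row1) − 0.14/0.395·(row2) → 0.132278·b = 93.9814, so b = 710.481.
Back-substitute: a = (114.79 − 0.15·710.481) / 0.14 = 58.6986.

58.70 kg product A, 710.48 kg product B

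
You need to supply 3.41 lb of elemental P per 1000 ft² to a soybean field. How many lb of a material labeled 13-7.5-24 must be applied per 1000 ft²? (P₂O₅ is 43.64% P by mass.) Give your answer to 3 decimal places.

104.186 lb of product per thousand sq ft

As P₂O₅: 3.41 / 0.4364 = 7.81393 lb per 1000 ft².
Product per 1000 ft² = 7.81393 / 7.5% = 104.1858 lb.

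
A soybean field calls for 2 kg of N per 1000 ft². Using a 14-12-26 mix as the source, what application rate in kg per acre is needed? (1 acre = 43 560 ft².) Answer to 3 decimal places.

622.286 kg of product per acre

Product per 1000 ft² = 2 / 14% = 14.2857 kg.
Convert to per acre: 14.2857 × 43.56 = 622.2857 kg.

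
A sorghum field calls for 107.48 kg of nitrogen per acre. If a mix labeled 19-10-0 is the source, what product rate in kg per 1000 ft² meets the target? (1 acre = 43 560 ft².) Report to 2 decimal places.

12.99 kg of product per thousand sq ft

Product per acre = 107.48 / 19% = 565.684 kg.
Convert to per 1000 ft²: 565.684 × 0.0229568 = 12.9863 kg.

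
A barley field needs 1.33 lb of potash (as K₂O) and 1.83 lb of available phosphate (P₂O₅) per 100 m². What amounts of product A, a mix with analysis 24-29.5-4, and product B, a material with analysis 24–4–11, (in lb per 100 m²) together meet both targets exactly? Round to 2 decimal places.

4.80 lb product A, 10.35 lb product B

With a, b = lb per 100 m² of product A and product B:
K₂O: 0.04·a + 0.11·b = 1.33
P₂O₅: 0.295·a + 0.04·b = 1.83
Eliminate a: (row1) − 0.04/0.295·(row2) → 0.104576·b = 1.08186, so b = 10.3452.
Back-substitute: a = (1.33 − 0.11·10.3452) / 0.04 = 4.80065.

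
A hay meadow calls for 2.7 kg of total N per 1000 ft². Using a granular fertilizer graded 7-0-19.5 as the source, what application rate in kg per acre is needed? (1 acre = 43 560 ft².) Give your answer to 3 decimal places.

Product per 1000 ft² = 2.7 / 7% = 38.5714 kg.
Convert to per acre: 38.5714 × 43.56 = 1680.1714 kg.

1680.171 kg of product per acre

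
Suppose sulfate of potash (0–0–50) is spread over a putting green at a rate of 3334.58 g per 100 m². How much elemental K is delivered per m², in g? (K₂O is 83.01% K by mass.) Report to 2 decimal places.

13.84 g K per sq m

K₂O per 100 m² = 3334.58 × 50% = 1667.29 g.
Elemental K = 1667.29 × 0.8301 = 1384.02 g per 100 m².
Convert to per m²: 1384.02 × 0.01 = 13.8402 g.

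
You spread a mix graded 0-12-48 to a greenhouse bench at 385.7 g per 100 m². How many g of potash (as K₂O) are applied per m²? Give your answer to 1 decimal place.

K₂O per 100 m² = 385.7 × 48% = 185.136 g.
Convert to per m²: 185.136 × 0.01 = 1.85136 g.

1.9 g K₂O per sq m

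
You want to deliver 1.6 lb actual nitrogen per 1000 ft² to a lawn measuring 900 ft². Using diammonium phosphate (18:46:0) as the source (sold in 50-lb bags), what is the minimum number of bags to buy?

Product per 1000 ft² = 1.6 / 18% = 8.88889 lb.
Total product = 8.88889 × 900 / 1000 = 8 lb.
Bags = ⌈8 / 50⌉ = 1.

1 bags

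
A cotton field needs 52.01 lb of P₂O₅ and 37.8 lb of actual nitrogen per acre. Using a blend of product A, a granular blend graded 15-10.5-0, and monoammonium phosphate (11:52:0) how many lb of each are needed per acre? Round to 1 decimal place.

209.7 lb product A, 57.7 lb monoammonium phosphate

Let a = lb of product A, b = lb of monoammonium phosphate (per acre).
P₂O₅: 0.105·a + 0.52·b = 52.01
N: 0.15·a + 0.11·b = 37.8
From row1: a = (52.01 − 0.52·b) / 0.105.
Into row2: 0.15·(52.01 − 0.52·b)/0.105 + 0.11·b = 37.8 → b = 57.6749, a = 209.705.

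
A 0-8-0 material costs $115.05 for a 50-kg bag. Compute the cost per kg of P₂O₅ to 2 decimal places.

$28.76 per kg P₂O₅

P₂O₅ in bag = 50 × 8% = 4 kg.
Cost per kg P₂O₅ = $115.05 / 4 = $28.7625.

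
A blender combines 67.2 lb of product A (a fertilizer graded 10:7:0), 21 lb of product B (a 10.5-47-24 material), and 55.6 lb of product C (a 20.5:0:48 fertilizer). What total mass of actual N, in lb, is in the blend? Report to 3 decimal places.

N mass = 10%×67.2 + 10.5%×21 + 20.5%×55.6 = 20.323 lb.

20.323 lb N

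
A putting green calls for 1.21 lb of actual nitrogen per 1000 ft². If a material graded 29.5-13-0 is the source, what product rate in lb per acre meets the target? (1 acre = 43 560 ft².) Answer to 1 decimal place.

178.7 lb of product per acre

Product per 1000 ft² = 1.21 / 29.5% = 4.10169 lb.
Convert to per acre: 4.10169 × 43.56 = 178.67 lb.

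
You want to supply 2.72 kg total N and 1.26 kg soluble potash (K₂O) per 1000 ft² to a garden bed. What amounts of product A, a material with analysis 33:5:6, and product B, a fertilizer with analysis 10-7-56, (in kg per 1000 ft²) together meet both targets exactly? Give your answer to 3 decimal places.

Let a = kg of product A, b = kg of product B (per 1000 ft²).
N: 0.33·a + 0.1·b = 2.72
K₂O: 0.06·a + 0.56·b = 1.26
Eliminate a: (row1) − 0.33/0.06·(row2) → -2.98·b = -4.21, so b = 1.41275.
Back-substitute: a = (2.72 − 0.1·1.41275) / 0.33 = 7.81432.

7.814 kg product A, 1.413 kg product B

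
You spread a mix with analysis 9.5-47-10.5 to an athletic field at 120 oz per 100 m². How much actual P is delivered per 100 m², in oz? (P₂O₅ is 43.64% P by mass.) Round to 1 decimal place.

24.6 oz P per hundred sq m

P₂O₅ per 100 m² = 120 × 47% = 56.4 oz.
Elemental P = 56.4 × 0.4364 = 24.613 oz per 100 m².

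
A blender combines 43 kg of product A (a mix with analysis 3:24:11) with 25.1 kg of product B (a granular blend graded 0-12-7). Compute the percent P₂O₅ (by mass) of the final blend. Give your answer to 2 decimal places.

19.58% P₂O₅

Total mass = 43 + 25.1 = 68.1 kg.
P₂O₅ mass = 24%×43 + 12%×25.1 = 13.332 kg.
% P₂O₅ = 13.332 / 68.1 = 19.5771%.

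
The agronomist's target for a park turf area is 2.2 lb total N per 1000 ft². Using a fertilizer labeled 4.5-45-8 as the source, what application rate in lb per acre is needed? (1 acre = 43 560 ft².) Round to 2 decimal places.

2129.60 lb of product per acre

Product per 1000 ft² = 2.2 / 4.5% = 48.8889 lb.
Convert to per acre: 48.8889 × 43.56 = 2129.6 lb.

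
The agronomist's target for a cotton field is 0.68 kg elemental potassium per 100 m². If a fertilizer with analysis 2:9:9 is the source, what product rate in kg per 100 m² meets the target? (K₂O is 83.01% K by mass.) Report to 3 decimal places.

As K₂O: 0.68 / 0.8301 = 0.819178 kg per 100 m².
Product per 100 m² = 0.819178 / 9% = 9.10198 kg.

9.102 kg of product per hundred sq m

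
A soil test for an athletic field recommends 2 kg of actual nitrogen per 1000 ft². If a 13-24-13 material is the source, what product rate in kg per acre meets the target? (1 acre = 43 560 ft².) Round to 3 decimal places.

Product per 1000 ft² = 2 / 13% = 15.3846 kg.
Convert to per acre: 15.3846 × 43.56 = 670.1538 kg.

670.154 kg of product per acre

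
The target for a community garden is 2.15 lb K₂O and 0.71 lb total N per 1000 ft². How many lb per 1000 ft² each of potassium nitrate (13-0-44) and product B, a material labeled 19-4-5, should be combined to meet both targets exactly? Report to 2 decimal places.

With a, b = lb per 1000 ft² of potassium nitrate and product B:
K₂O: 0.44·a + 0.05·b = 2.15
N: 0.13·a + 0.19·b = 0.71
Eliminate b: (row1) − 0.05/0.19·(row2) → 0.405789·a = 1.96316, so a = 4.83787.
Then b = (0.71 − 0.13·4.83787) / 0.19 = 0.426719.

4.84 lb potassium nitrate, 0.43 lb product B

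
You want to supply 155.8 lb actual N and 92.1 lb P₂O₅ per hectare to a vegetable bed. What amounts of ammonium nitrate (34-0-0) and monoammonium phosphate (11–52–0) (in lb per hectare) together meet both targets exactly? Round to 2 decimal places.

With a, b = lb per hectare of ammonium nitrate and monoammonium phosphate:
N: 0.34·a + 0.11·b = 155.8
P₂O₅: 0·a + 0.52·b = 92.1
Solving simultaneously: a = 400.933, b = 177.115.

400.93 lb ammonium nitrate, 177.12 lb monoammonium phosphate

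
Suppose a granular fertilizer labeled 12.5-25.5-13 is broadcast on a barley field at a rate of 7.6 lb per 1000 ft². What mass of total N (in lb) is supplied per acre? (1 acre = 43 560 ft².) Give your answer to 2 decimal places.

nitrogen per 1000 ft² = 7.6 × 12.5% = 0.95 lb.
Convert to per acre: 0.95 × 43.56 = 41.382 lb.

41.38 lb N per acre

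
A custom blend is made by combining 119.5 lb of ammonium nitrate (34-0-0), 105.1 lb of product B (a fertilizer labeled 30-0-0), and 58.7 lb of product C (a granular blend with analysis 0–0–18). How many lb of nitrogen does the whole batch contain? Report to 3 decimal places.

N mass = 34%×119.5 + 30%×105.1 + 0%×58.7 = 72.16 lb.

72.160 lb N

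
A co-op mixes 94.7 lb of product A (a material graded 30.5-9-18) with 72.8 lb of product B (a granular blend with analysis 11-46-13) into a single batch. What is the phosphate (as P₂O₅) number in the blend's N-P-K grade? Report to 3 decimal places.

25.081% P₂O₅

Total mass = 94.7 + 72.8 = 167.5 lb.
P₂O₅ mass = 9%×94.7 + 46%×72.8 = 42.011 lb.
% P₂O₅ = 42.011 / 167.5 = 25.0812%.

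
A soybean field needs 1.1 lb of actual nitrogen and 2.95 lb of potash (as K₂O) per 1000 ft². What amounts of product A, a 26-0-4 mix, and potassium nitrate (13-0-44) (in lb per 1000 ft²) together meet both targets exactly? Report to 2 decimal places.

0.92 lb product A, 6.62 lb potassium nitrate

With a, b = lb per 1000 ft² of product A and potassium nitrate:
N: 0.26·a + 0.13·b = 1.1
K₂O: 0.04·a + 0.44·b = 2.95
Eliminate b: (row1) − 0.13/0.44·(row2) → 0.248182·a = 0.228409, so a = 0.92033.
Then b = (2.95 − 0.04·0.92033) / 0.44 = 6.62088.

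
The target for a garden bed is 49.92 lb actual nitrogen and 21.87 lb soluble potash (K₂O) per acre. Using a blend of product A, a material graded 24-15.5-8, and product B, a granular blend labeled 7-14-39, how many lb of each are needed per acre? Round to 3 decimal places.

Let a = lb of product A, b = lb of product B (per acre).
N: 0.24·a + 0.07·b = 49.92
K₂O: 0.08·a + 0.39·b = 21.87
Eliminate b: (row1) − 0.07/0.39·(row2) → 0.225641·a = 45.9946, so a = 203.8398.
Then b = (21.87 − 0.08·203.8398) / 0.39 = 14.2636.

203.840 lb product A, 14.264 lb product B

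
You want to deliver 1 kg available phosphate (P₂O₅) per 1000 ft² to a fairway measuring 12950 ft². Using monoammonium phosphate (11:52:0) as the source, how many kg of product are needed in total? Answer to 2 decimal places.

Product per 1000 ft² = 1 / 52% = 1.92308 kg.
Total product = 1.92308 × 12950 / 1000 = 24.9038 kg.

24.90 kg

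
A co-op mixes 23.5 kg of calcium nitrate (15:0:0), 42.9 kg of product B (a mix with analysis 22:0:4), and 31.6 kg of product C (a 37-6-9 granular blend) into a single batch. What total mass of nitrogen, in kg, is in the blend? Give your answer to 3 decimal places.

24.655 kg N

N mass = 15%×23.5 + 22%×42.9 + 37%×31.6 = 24.655 kg.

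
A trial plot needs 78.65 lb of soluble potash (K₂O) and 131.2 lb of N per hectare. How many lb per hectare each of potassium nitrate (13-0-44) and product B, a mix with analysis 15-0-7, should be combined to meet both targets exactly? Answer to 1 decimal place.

45.9 lb potassium nitrate, 834.9 lb product B

With a, b = lb per hectare of potassium nitrate and product B:
K₂O: 0.44·a + 0.07·b = 78.65
N: 0.13·a + 0.15·b = 131.2
From row1: a = (78.65 − 0.07·b) / 0.44.
Into row2: 0.13·(78.65 − 0.07·b)/0.44 + 0.15·b = 131.2 → b = 834.859, a = 45.9315.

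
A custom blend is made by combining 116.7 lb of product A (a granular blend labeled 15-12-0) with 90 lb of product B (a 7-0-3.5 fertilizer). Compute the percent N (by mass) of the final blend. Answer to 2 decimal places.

11.52% N

Total mass = 116.7 + 90 = 206.7 lb.
N mass = 15%×116.7 + 7%×90 = 23.805 lb.
% N = 23.805 / 206.7 = 11.5167%.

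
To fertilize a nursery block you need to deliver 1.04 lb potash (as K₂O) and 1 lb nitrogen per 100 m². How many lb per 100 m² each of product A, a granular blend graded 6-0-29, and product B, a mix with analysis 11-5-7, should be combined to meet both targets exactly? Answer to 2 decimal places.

Per-100 m² balance (a = product A, b = product B):
K₂O: 0.29·a + 0.07·b = 1.04
N: 0.06·a + 0.11·b = 1
Solving simultaneously: a = 1.60289, b = 8.21661.

1.60 lb product A, 8.22 lb product B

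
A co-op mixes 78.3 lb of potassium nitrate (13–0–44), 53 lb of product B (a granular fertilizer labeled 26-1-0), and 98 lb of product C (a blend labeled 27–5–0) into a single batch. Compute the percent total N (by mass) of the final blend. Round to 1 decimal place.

22.0% N

Total mass = 78.3 + 53 + 98 = 229.3 lb.
N mass = 13%×78.3 + 26%×53 + 27%×98 = 50.419 lb.
% N = 50.419 / 229.3 = 21.9882%.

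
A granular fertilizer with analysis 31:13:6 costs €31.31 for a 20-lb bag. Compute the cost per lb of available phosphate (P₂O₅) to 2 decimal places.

P₂O₅ in bag = 20 × 13% = 2.6 lb.
Cost per lb P₂O₅ = €31.31 / 2.6 = €12.0423.

€12.04 per lb P₂O₅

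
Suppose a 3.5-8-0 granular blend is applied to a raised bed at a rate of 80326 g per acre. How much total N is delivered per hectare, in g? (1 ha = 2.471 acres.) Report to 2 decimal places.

nitrogen per acre = 80326 × 3.5% = 2811.41 g.
Convert to per hectare: 2811.41 × 2.471 = 6946.994 g.

6946.99 g N per hectare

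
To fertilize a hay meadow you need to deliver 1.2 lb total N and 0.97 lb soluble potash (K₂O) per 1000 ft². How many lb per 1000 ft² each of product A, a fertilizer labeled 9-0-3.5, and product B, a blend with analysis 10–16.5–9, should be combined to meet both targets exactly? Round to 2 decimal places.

2.39 lb product A, 9.85 lb product B

Let a = lb of product A, b = lb of product B (per 1000 ft²).
N: 0.09·a + 0.1·b = 1.2
K₂O: 0.035·a + 0.09·b = 0.97
From row1: a = (1.2 − 0.1·b) / 0.09.
Into row2: 0.035·(1.2 − 0.1·b)/0.09 + 0.09·b = 0.97 → b = 9.84783, a = 2.3913.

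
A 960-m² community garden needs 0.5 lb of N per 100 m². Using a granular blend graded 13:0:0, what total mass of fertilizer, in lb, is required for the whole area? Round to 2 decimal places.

Product per 100 m² = 0.5 / 13% = 3.84615 lb.
Total product = 3.84615 × 960 / 100 = 36.9231 lb.

36.92 lb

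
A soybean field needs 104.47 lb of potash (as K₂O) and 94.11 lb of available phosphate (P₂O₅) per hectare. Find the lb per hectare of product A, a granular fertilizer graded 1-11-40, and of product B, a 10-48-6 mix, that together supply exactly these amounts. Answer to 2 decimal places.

With a, b = lb per hectare of product A and product B:
K₂O: 0.4·a + 0.06·b = 104.47
P₂O₅: 0.11·a + 0.48·b = 94.11
Eliminate a: (row1) − 0.4/0.11·(row2) → -1.68545·b = -237.748, so b = 141.059.
Back-substitute: a = (104.47 − 0.06·141.059) / 0.4 = 240.016.

240.02 lb product A, 141.06 lb product B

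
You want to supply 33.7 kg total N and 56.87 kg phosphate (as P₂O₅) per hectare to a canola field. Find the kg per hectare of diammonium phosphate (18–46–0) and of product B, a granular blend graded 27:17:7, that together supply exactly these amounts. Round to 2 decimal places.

102.84 kg diammonium phosphate, 56.25 kg product B

Let a = kg of diammonium phosphate, b = kg of product B (per hectare).
N: 0.18·a + 0.27·b = 33.7
P₂O₅: 0.46·a + 0.17·b = 56.87
Eliminate a: (row1) − 0.18/0.46·(row2) → 0.203478·b = 11.4465, so b = 56.2543.
Back-substitute: a = (33.7 − 0.27·56.2543) / 0.18 = 102.841.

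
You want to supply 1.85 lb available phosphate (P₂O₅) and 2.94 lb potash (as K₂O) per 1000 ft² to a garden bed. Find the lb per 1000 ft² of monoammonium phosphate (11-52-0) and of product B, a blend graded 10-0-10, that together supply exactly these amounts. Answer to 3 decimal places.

Per-1000 ft² balance (a = monoammonium phosphate, b = product B):
P₂O₅: 0.52·a + 0·b = 1.85
K₂O: 0·a + 0.1·b = 2.94
Solving simultaneously: a = 3.55769, b = 29.4.

3.558 lb monoammonium phosphate, 29.400 lb product B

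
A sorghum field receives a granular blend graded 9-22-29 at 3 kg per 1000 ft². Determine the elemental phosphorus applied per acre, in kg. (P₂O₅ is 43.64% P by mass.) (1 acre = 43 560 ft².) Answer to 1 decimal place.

12.5 kg P per acre

P₂O₅ per 1000 ft² = 3 × 22% = 0.66 kg.
Elemental P = 0.66 × 0.4364 = 0.288024 kg per 1000 ft².
Convert to per acre: 0.288024 × 43.56 = 12.5463 kg.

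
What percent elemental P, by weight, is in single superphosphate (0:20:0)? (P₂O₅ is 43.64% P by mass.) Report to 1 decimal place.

%P = 20 × 0.4364 = 8.728%.

8.7% P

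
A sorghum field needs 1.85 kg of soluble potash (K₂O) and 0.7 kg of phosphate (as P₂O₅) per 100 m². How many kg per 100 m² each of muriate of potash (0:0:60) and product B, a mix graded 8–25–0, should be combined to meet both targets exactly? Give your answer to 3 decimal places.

With a, b = kg per 100 m² of muriate of potash and product B:
K₂O: 0.6·a + 0·b = 1.85
P₂O₅: 0·a + 0.25·b = 0.7
Solving simultaneously: a = 3.08333, b = 2.8.

3.083 kg muriate of potash, 2.800 kg product B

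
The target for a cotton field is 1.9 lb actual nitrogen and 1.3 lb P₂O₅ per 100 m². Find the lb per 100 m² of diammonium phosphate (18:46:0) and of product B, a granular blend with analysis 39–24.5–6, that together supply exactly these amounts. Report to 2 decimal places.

0.31 lb diammonium phosphate, 4.73 lb product B

With a, b = lb per 100 m² of diammonium phosphate and product B:
N: 0.18·a + 0.39·b = 1.9
P₂O₅: 0.46·a + 0.245·b = 1.3
Solving simultaneously: a = 0.306726, b = 4.73023.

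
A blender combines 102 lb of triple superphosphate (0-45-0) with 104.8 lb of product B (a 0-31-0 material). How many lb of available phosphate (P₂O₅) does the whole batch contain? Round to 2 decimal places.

P₂O₅ mass = 45%×102 + 31%×104.8 = 78.388 lb.

78.39 lb P₂O₅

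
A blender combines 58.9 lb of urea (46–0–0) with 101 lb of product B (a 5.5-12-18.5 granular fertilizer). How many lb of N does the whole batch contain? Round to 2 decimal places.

N mass = 46%×58.9 + 5.5%×101 = 32.649 lb.

32.65 lb N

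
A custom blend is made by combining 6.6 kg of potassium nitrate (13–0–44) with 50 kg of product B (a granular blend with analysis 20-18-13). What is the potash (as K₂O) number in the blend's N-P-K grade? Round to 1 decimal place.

16.6% K₂O

Total mass = 6.6 + 50 = 56.6 kg.
K₂O mass = 44%×6.6 + 13%×50 = 9.404 kg.
% K₂O = 9.404 / 56.6 = 16.6148%.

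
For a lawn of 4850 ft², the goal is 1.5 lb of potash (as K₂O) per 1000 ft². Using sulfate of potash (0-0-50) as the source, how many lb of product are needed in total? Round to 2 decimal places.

14.55 lb

Product per 1000 ft² = 1.5 / 50% = 3 lb.
Total product = 3 × 4850 / 1000 = 14.55 lb.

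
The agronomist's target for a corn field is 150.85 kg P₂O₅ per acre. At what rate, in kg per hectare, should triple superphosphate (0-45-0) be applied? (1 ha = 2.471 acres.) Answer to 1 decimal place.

828.3 kg of product per hectare

Product per acre = 150.85 / 45% = 335.222 kg.
Convert to per hectare: 335.222 × 2.471 = 828.334 kg.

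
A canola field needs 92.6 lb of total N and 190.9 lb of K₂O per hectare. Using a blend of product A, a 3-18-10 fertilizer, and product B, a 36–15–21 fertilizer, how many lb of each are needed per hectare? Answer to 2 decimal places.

1659.19 lb product A, 118.96 lb product B

With a, b = lb per hectare of product A and product B:
N: 0.03·a + 0.36·b = 92.6
K₂O: 0.1·a + 0.21·b = 190.9
Eliminate b: (row1) − 0.36/0.21·(row2) → -0.141429·a = -234.657, so a = 1659.192.
Then b = (190.9 − 0.1·1659.192) / 0.21 = 118.956.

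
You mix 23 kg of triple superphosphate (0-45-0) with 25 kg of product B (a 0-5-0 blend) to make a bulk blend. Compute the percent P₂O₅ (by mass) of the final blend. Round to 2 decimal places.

Total mass = 23 + 25 = 48 kg.
P₂O₅ mass = 45%×23 + 5%×25 = 11.6 kg.
% P₂O₅ = 11.6 / 48 = 24.1667%.

24.17% P₂O₅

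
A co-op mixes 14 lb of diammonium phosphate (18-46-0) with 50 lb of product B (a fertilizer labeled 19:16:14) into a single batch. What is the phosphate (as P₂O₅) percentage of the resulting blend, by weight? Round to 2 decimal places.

Total mass = 14 + 50 = 64 lb.
P₂O₅ mass = 46%×14 + 16%×50 = 14.44 lb.
% P₂O₅ = 14.44 / 64 = 22.5625%.

22.56% P₂O₅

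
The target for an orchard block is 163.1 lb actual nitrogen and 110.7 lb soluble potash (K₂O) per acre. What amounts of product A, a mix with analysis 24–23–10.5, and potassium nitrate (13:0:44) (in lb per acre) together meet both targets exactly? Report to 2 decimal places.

With a, b = lb per acre of product A and potassium nitrate:
N: 0.24·a + 0.13·b = 163.1
K₂O: 0.105·a + 0.44·b = 110.7
Solving simultaneously: a = 623.959, b = 102.692.

623.96 lb product A, 102.69 lb potassium nitrate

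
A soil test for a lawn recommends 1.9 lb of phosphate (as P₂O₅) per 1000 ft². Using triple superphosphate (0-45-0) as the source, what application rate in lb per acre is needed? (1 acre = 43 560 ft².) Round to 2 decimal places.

183.92 lb of product per acre

Product per 1000 ft² = 1.9 / 45% = 4.22222 lb.
Convert to per acre: 4.22222 × 43.56 = 183.92 lb.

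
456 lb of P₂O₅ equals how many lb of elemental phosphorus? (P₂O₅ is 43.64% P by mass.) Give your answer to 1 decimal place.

199.0 lb P

P = 456 × 0.4364 = 198.998 lb.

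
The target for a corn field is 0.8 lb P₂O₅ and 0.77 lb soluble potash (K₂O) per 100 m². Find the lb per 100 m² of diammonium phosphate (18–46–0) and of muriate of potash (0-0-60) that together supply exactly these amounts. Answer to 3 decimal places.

1.739 lb diammonium phosphate, 1.283 lb muriate of potash

Per-100 m² balance (a = diammonium phosphate, b = muriate of potash):
P₂O₅: 0.46·a + 0·b = 0.8
K₂O: 0·a + 0.6·b = 0.77
Solving simultaneously: a = 1.73913, b = 1.28333.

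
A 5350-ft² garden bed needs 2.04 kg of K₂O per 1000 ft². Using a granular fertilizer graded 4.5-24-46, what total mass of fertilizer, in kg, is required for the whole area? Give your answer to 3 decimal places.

Product per 1000 ft² = 2.04 / 46% = 4.43478 kg.
Total product = 4.43478 × 5350 / 1000 = 23.7261 kg.

23.726 kg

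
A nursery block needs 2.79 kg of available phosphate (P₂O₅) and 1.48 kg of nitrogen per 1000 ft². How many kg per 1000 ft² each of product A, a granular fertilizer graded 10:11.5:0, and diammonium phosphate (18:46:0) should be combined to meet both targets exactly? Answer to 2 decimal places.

With a, b = kg per 1000 ft² of product A and diammonium phosphate:
P₂O₅: 0.115·a + 0.46·b = 2.79
N: 0.1·a + 0.18·b = 1.48
Eliminate b: (row1) − 0.46/0.18·(row2) → -0.140556·a = -0.992222, so a = 7.05929.
Then b = (1.48 − 0.1·7.05929) / 0.18 = 4.3004.

7.06 kg product A, 4.30 kg diammonium phosphate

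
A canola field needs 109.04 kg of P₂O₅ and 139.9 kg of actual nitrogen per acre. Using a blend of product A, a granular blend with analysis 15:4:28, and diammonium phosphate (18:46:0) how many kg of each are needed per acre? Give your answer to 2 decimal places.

Let a = kg of product A, b = kg of diammonium phosphate (per acre).
P₂O₅: 0.04·a + 0.46·b = 109.04
N: 0.15·a + 0.18·b = 139.9
Eliminate a: (row1) − 0.04/0.15·(row2) → 0.412·b = 71.7333, so b = 174.11003.
Back-substitute: a = (109.04 − 0.46·174.11003) / 0.04 = 723.7346.

723.73 kg product A, 174.11 kg diammonium phosphate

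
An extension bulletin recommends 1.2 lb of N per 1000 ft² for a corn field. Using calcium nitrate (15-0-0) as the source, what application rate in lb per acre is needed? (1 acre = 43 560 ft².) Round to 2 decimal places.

Product per 1000 ft² = 1.2 / 15% = 8 lb.
Convert to per acre: 8 × 43.56 = 348.48 lb.

348.48 lb of product per acre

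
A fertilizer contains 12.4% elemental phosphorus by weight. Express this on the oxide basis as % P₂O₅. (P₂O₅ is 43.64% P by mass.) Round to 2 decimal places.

28.41% P₂O₅

%P₂O₅ = 12.4 / 0.4364 = 28.4143%.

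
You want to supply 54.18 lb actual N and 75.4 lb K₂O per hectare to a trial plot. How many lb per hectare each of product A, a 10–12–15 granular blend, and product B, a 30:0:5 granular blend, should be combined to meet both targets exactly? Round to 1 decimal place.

Let a = lb of product A, b = lb of product B (per hectare).
N: 0.1·a + 0.3·b = 54.18
K₂O: 0.15·a + 0.05·b = 75.4
From row1: a = (54.18 − 0.3·b) / 0.1.
Into row2: 0.15·(54.18 − 0.3·b)/0.1 + 0.05·b = 75.4 → b = 14.675, a = 497.775.

497.8 lb product A, 14.7 lb product B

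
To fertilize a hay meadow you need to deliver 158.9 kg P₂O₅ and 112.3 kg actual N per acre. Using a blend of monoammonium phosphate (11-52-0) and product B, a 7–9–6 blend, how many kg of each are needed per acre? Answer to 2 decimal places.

38.34 kg monoammonium phosphate, 1544.04 kg product B

With a, b = kg per acre of monoammonium phosphate and product B:
P₂O₅: 0.52·a + 0.09·b = 158.9
N: 0.11·a + 0.07·b = 112.3
From row1: a = (158.9 − 0.09·b) / 0.52.
Into row2: 0.11·(158.9 − 0.09·b)/0.52 + 0.07·b = 112.3 → b = 1544.038, a = 38.3396.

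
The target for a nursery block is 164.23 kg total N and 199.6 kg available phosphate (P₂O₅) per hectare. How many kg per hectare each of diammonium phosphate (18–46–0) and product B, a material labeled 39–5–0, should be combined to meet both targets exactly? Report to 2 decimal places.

Let a = kg of diammonium phosphate, b = kg of product B (per hectare).
N: 0.18·a + 0.39·b = 164.23
P₂O₅: 0.46·a + 0.05·b = 199.6
Solving simultaneously: a = 408.641, b = 232.499.

408.64 kg diammonium phosphate, 232.50 kg product B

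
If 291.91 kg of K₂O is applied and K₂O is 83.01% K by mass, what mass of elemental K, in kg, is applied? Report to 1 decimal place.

242.3 kg K

K = 291.91 × 0.8301 = 242.314 kg.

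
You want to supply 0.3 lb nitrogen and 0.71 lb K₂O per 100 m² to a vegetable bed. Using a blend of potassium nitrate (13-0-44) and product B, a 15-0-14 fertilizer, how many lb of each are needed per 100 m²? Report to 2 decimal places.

With a, b = lb per 100 m² of potassium nitrate and product B:
N: 0.13·a + 0.15·b = 0.3
K₂O: 0.44·a + 0.14·b = 0.71
Solving simultaneously: a = 1.34937, b = 0.830544.

1.35 lb potassium nitrate, 0.83 lb product B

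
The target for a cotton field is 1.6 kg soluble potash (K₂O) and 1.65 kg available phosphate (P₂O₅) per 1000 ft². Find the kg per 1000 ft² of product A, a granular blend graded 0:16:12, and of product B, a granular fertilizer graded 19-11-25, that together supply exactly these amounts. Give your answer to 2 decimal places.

Let a = kg of product A, b = kg of product B (per 1000 ft²).
K₂O: 0.12·a + 0.25·b = 1.6
P₂O₅: 0.16·a + 0.11·b = 1.65
Solving simultaneously: a = 8.82463, b = 2.16418.

8.82 kg product A, 2.16 kg product B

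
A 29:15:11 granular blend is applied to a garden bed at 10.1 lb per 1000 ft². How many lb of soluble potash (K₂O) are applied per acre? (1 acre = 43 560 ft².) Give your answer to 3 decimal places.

48.395 lb K₂O per acre

K₂O per 1000 ft² = 10.1 × 11% = 1.111 lb.
Convert to per acre: 1.111 × 43.56 = 48.3952 lb.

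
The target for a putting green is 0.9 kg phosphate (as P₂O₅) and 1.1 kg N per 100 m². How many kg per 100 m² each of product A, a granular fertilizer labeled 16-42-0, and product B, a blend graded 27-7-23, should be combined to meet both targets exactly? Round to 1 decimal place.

1.6 kg product A, 3.1 kg product B

Let a = kg of product A, b = kg of product B (per 100 m²).
P₂O₅: 0.42·a + 0.07·b = 0.9
N: 0.16·a + 0.27·b = 1.1
Solving simultaneously: a = 1.62427, b = 3.11155.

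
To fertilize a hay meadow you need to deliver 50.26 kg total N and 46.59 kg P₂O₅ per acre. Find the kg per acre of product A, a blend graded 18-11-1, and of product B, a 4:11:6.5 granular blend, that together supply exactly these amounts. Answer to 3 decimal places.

237.987 kg product A, 185.558 kg product B

Per-acre balance (a = product A, b = product B):
N: 0.18·a + 0.04·b = 50.26
P₂O₅: 0.11·a + 0.11·b = 46.59
From row1: a = (50.26 − 0.04·b) / 0.18.
Into row2: 0.11·(50.26 − 0.04·b)/0.18 + 0.11·b = 46.59 → b = 185.5584, a = 237.98701.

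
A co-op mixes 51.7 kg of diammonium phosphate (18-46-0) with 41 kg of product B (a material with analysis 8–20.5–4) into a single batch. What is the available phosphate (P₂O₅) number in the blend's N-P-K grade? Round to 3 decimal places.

34.722% P₂O₅

Total mass = 51.7 + 41 = 92.7 kg.
P₂O₅ mass = 46%×51.7 + 20.5%×41 = 32.187 kg.
% P₂O₅ = 32.187 / 92.7 = 34.7217%.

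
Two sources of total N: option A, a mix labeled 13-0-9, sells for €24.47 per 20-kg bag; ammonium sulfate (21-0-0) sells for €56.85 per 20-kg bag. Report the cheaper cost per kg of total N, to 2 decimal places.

option A: N per bag = 20 × 13% = 2.6 kg; cost = 24.47 / 2.6 = €9.4115/kg N.
ammonium sulfate: N per bag = 20 × 21% = 4.2 kg; cost = 56.85 / 4.2 = €13.5357/kg N.
option A is cheaper.

€9.41 per kg N (option A)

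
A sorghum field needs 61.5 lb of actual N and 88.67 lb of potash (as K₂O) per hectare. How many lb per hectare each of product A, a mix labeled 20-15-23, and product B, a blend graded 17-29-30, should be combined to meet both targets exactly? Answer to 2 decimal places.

Per-hectare balance (a = product A, b = product B):
N: 0.2·a + 0.17·b = 61.5
K₂O: 0.23·a + 0.3·b = 88.67
Eliminate b: (row1) − 0.17/0.3·(row2) → 0.0696667·a = 11.2537, so a = 161.536.
Then b = (88.67 − 0.23·161.536) / 0.3 = 171.722.

161.54 lb product A, 171.72 lb product B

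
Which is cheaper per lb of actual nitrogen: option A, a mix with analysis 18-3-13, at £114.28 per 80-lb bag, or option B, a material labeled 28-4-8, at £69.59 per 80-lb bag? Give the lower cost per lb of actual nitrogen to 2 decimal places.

£3.11 per lb N (option B)

option A: N per bag = 80 × 18% = 14.4 lb; cost = 114.28 / 14.4 = £7.9361/lb N.
option B: N per bag = 80 × 28% = 22.4 lb; cost = 69.59 / 22.4 = £3.1067/lb N.
option B is cheaper.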